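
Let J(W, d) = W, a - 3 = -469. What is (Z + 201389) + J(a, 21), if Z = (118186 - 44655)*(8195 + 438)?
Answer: 634994046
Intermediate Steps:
a = -466 (a = 3 - 469 = -466)
Z = 634793123 (Z = 73531*8633 = 634793123)
(Z + 201389) + J(a, 21) = (634793123 + 201389) - 466 = 634994512 - 466 = 634994046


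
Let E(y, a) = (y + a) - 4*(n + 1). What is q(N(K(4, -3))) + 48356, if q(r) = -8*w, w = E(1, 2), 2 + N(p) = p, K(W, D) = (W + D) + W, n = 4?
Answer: 48492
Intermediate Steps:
K(W, D) = D + 2*W (K(W, D) = (D + W) + W = D + 2*W)
N(p) = -2 + p
E(y, a) = -20 + a + y (E(y, a) = (y + a) - 4*(4 + 1) = (a + y) - 4*5 = (a + y) - 20 = -20 + a + y)
w = -17 (w = -20 + 2 + 1 = -17)
q(r) = 136 (q(r) = -8*(-17) = 136)
q(N(K(4, -3))) + 48356 = 136 + 48356 = 48492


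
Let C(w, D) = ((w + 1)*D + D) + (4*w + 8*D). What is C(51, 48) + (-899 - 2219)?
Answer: 14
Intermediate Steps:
C(w, D) = 4*w + 9*D + D*(1 + w) (C(w, D) = ((1 + w)*D + D) + (4*w + 8*D) = (D*(1 + w) + D) + (4*w + 8*D) = (D + D*(1 + w)) + (4*w + 8*D) = 4*w + 9*D + D*(1 + w))
C(51, 48) + (-899 - 2219) = (4*51 + 10*48 + 48*51) + (-899 - 2219) = (204 + 480 + 2448) - 3118 = 3132 - 3118 = 14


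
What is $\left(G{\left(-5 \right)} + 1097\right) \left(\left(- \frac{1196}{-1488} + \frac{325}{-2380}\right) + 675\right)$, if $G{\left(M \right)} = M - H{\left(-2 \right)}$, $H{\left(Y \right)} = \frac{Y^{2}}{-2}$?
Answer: $\frac{8180504246}{11067} \approx 7.3918 \cdot 10^{5}$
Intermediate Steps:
$H{\left(Y \right)} = - \frac{Y^{2}}{2}$
$G{\left(M \right)} = 2 + M$ ($G{\left(M \right)} = M - - \frac{\left(-2\right)^{2}}{2} = M - \left(- \frac{1}{2}\right) 4 = M - -2 = M + 2 = 2 + M$)
$\left(G{\left(-5 \right)} + 1097\right) \left(\left(- \frac{1196}{-1488} + \frac{325}{-2380}\right) + 675\right) = \left(\left(2 - 5\right) + 1097\right) \left(\left(- \frac{1196}{-1488} + \frac{325}{-2380}\right) + 675\right) = \left(-3 + 1097\right) \left(\left(\left(-1196\right) \left(- \frac{1}{1488}\right) + 325 \left(- \frac{1}{2380}\right)\right) + 675\right) = 1094 \left(\left(\frac{299}{372} - \frac{65}{476}\right) + 675\right) = 1094 \left(\frac{7384}{11067} + 675\right) = 1094 \cdot \frac{7477609}{11067} = \frac{8180504246}{11067}$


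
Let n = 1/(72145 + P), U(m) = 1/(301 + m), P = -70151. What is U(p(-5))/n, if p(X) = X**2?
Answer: 997/163 ≈ 6.1166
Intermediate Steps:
n = 1/1994 (n = 1/(72145 - 70151) = 1/1994 ≈ 0.00050150)
U(p(-5))/n = 1/((301 + (-5)**2)*(1/1994)) = 1994/(301 + 25) = 1994/326 = (1/326)*1994 = 997/163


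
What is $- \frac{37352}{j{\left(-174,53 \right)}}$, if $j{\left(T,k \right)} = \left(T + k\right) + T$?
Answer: $\frac{37352}{295} \approx 126.62$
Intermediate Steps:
$j{\left(T,k \right)} = k + 2 T$
$- \frac{37352}{j{\left(-174,53 \right)}} = - \frac{37352}{53 + 2 \left(-174\right)} = - \frac{37352}{53 - 348} = - \frac{37352}{-295} = \left(-37352\right) \left(- \frac{1}{295}\right) = \frac{37352}{295}$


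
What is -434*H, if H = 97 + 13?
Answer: -47740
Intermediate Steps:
H = 110
-434*H = -434*110 = -47740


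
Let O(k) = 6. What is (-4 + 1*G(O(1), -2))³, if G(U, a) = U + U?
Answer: 512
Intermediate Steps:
G(U, a) = 2*U
(-4 + 1*G(O(1), -2))³ = (-4 + 1*(2*6))³ = (-4 + 1*12)³ = (-4 + 12)³ = 8³ = 512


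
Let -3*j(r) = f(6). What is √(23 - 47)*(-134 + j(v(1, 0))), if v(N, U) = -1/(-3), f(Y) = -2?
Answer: -800*I*√6/3 ≈ -653.2*I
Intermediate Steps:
v(N, U) = ⅓ (v(N, U) = -1*(-⅓) = ⅓)
j(r) = ⅔ (j(r) = -⅓*(-2) = ⅔)
√(23 - 47)*(-134 + j(v(1, 0))) = √(23 - 47)*(-134 + ⅔) = √(-24)*(-400/3) = (2*I*√6)*(-400/3) = -800*I*√6/3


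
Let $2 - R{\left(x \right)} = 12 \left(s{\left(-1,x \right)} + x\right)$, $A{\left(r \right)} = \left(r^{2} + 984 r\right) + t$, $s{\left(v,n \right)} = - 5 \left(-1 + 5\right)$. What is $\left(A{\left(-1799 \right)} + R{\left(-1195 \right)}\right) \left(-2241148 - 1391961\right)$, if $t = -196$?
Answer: $-5379075825239$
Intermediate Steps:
$s{\left(v,n \right)} = -20$ ($s{\left(v,n \right)} = \left(-5\right) 4 = -20$)
$A{\left(r \right)} = -196 + r^{2} + 984 r$ ($A{\left(r \right)} = \left(r^{2} + 984 r\right) - 196 = -196 + r^{2} + 984 r$)
$R{\left(x \right)} = 242 - 12 x$ ($R{\left(x \right)} = 2 - 12 \left(-20 + x\right) = 2 - \left(-240 + 12 x\right) = 242 - 12 x$)
$\left(A{\left(-1799 \right)} + R{\left(-1195 \right)}\right) \left(-2241148 - 1391961\right) = \left(\left(-196 + \left(-1799\right)^{2} + 984 \left(-1799\right)\right) + \left(242 - -14340\right)\right) \left(-2241148 - 1391961\right) = \left(\left(-196 + 3236401 - 1770216\right) + \left(242 + 14340\right)\right) \left(-3633109\right) = \left(1465989 + 14582\right) \left(-3633109\right) = 1480571 \left(-3633109\right) = -5379075825239$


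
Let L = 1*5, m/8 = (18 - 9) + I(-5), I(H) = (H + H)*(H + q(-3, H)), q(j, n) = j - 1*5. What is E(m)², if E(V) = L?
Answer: 25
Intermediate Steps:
q(j, n) = -5 + j (q(j, n) = j - 5 = -5 + j)
I(H) = 2*H*(-8 + H) (I(H) = (H + H)*(H + (-5 - 3)) = (2*H)*(H - 8) = (2*H)*(-8 + H) = 2*H*(-8 + H))
m = 1112 (m = 8*((18 - 9) + 2*(-5)*(-8 - 5)) = 8*(9 + 2*(-5)*(-13)) = 8*(9 + 130) = 8*139 = 1112)
L = 5
E(V) = 5
E(m)² = 5² = 25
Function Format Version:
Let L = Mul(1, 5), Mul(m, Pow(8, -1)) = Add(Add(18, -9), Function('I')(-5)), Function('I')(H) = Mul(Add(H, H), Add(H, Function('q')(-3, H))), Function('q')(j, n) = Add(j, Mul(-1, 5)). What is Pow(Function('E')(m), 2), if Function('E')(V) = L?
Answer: 25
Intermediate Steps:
Function('q')(j, n) = Add(-5, j) (Function('q')(j, n) = Add(j, -5) = Add(-5, j))
Function('I')(H) = Mul(2, H, Add(-8, H)) (Function('I')(H) = Mul(Add(H, H), Add(H, Add(-5, -3))) = Mul(Mul(2, H), Add(H, -8)) = Mul(Mul(2, H), Add(-8, H)) = Mul(2, H, Add(-8, H)))
m = 1112 (m = Mul(8, Add(Add(18, -9), Mul(2, -5, Add(-8, -5)))) = Mul(8, Add(9, Mul(2, -5, -13))) = Mul(8, Add(9, 130)) = Mul(8, 139) = 1112)
L = 5
Function('E')(V) = 5
Pow(Function('E')(m), 2) = Pow(5, 2) = 25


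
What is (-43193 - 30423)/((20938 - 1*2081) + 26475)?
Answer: -18404/11333 ≈ -1.6239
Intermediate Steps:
(-43193 - 30423)/((20938 - 1*2081) + 26475) = -73616/((20938 - 2081) + 26475) = -73616/(18857 + 26475) = -73616/45332 = -73616*1/45332 = -18404/11333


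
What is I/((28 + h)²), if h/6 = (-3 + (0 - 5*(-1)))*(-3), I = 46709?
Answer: 46709/64 ≈ 729.83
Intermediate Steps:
h = -36 (h = 6*((-3 + (0 - 5*(-1)))*(-3)) = 6*((-3 + (0 + 5))*(-3)) = 6*((-3 + 5)*(-3)) = 6*(2*(-3)) = 6*(-6) = -36)
I/((28 + h)²) = 46709/((28 - 36)²) = 46709/((-8)²) = 46709/64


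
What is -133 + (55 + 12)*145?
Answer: 9582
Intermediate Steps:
-133 + (55 + 12)*145 = -133 + 67*145 = -133 + 9715 = 9582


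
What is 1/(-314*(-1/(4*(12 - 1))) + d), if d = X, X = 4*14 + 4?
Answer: 22/1477 ≈ 0.014895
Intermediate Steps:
X = 60 (X = 56 + 4 = 60)
d = 60
1/(-314*(-1/(4*(12 - 1))) + d) = 1/(-314*(-1/(4*(12 - 1))) + 60) = 1/(-314/((-4*11)) + 60) = 1/(-314/(-44) + 60) = 1/(-314*(-1/44) + 60) = 1/(157/22 + 60) = 1/(1477/22) = 22/1477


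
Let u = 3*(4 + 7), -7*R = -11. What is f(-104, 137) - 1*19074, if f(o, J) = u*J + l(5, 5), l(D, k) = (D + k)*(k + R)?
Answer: -101411/7 ≈ -14487.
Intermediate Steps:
R = 11/7 (R = -⅐*(-11) = 11/7 ≈ 1.5714)
l(D, k) = (11/7 + k)*(D + k) (l(D, k) = (D + k)*(k + 11/7) = (D + k)*(11/7 + k) = (11/7 + k)*(D + k))
u = 33 (u = 3*11 = 33)
f(o, J) = 460/7 + 33*J (f(o, J) = 33*J + (5² + (11/7)*5 + (11/7)*5 + 5*5) = 33*J + (25 + 55/7 + 55/7 + 25) = 33*J + 460/7 = 460/7 + 33*J)
f(-104, 137) - 1*19074 = (460/7 + 33*137) - 1*19074 = (460/7 + 4521) - 19074 = 32107/7 - 19074 = -101411/7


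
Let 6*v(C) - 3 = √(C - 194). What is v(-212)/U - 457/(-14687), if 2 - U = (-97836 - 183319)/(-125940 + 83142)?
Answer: -32130950/410310719 - 1019*I*√406/27937 ≈ -0.078309 - 0.73495*I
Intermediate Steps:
v(C) = ½ + √(-194 + C)/6 (v(C) = ½ + √(C - 194)/6 = ½ + √(-194 + C)/6)
U = -27937/6114 (U = 2 - (-97836 - 183319)/(-125940 + 83142) = 2 - (-281155)/(-42798) = 2 - (-281155)*(-1)/42798 = 2 - 1*40165/6114 = 2 - 40165/6114 = -27937/6114 ≈ -4.5694)
v(-212)/U - 457/(-14687) = (½ + √(-194 - 212)/6)/(-27937/6114) - 457/(-14687) = (½ + √(-406)/6)*(-6114/27937) - 457*(-1/14687) = (½ + (I*√406)/6)*(-6114/27937) + 457/14687 = (½ + I*√406/6)*(-6114/27937) + 457/14687 = (-3057/27937 - 1019*I*√406/27937) + 457/14687 = -32130950/410310719 - 1019*I*√406/27937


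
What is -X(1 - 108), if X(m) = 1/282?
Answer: -1/282 ≈ -0.0035461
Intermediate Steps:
X(m) = 1/282
-X(1 - 108) = -1*1/282 = -1/282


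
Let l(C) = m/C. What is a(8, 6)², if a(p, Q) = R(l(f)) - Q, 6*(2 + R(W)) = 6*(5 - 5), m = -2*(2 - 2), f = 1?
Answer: 64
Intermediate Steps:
m = 0 (m = -2*0 = 0)
l(C) = 0 (l(C) = 0/C = 0)
R(W) = -2 (R(W) = -2 + (6*(5 - 5))/6 = -2 + (6*0)/6 = -2 + (⅙)*0 = -2 + 0 = -2)
a(p, Q) = -2 - Q
a(8, 6)² = (-2 - 1*6)² = (-2 - 6)² = (-8)² = 64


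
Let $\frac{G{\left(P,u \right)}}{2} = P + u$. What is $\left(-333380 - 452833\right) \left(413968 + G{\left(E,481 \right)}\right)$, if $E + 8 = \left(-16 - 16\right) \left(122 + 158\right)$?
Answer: $-312121843722$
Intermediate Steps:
$E = -8968$ ($E = -8 + \left(-16 - 16\right) \left(122 + 158\right) = -8 - 8960 = -8968$)
$G{\left(P,u \right)} = 2 P + 2 u$ ($G{\left(P,u \right)} = 2 \left(P + u\right) = 2 P + 2 u$)
$\left(-333380 - 452833\right) \left(413968 + G{\left(E,481 \right)}\right) = \left(-333380 - 452833\right) \left(413968 + \left(2 \left(-8968\right) + 2 \cdot 481\right)\right) = - 786213 \left(413968 + \left(-17936 + 962\right)\right) = - 786213 \left(413968 - 16974\right) = \left(-786213\right) 396994 = -312121843722$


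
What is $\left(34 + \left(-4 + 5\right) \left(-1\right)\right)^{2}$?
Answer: $1089$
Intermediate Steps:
$\left(34 + \left(-4 + 5\right) \left(-1\right)\right)^{2} = \left(34 + 1 \left(-1\right)\right)^{2} = \left(34 - 1\right)^{2} = 33^{2} = 1089$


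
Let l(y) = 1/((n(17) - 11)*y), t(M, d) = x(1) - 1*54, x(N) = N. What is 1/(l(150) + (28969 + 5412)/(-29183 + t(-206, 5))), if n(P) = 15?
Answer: -4385400/5149841 ≈ -0.85156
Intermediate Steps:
t(M, d) = -53 (t(M, d) = 1 - 1*54 = 1 - 54 = -53)
l(y) = 1/(4*y) (l(y) = 1/((15 - 11)*y) = 1/(4*y))
1/(l(150) + (28969 + 5412)/(-29183 + t(-206, 5))) = 1/((¼)/150 + (28969 + 5412)/(-29183 - 53)) = 1/((¼)*(1/150) + 34381/(-29236)) = 1/(1/600 + 34381*(-1/29236)) = 1/(1/600 - 34381/29236) = 1/(-5149841/4385400) = -4385400/5149841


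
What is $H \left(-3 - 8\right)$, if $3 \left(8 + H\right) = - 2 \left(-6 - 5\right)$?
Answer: $\frac{22}{3} \approx 7.3333$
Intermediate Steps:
$H = - \frac{2}{3}$ ($H = -8 + \frac{\left(-2\right) \left(-6 - 5\right)}{3} = -8 + \frac{\left(-2\right) \left(-11\right)}{3} = -8 + \frac{1}{3} \cdot 22 = -8 + \frac{22}{3} = - \frac{2}{3} \approx -0.66667$)
$H \left(-3 - 8\right) = - \frac{2 \left(-3 - 8\right)}{3} = \left(- \frac{2}{3}\right) \left(-11\right) = \frac{22}{3}$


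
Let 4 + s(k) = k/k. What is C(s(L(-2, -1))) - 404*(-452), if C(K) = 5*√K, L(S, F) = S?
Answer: 182608 + 5*I*√3 ≈ 1.8261e+5 + 8.6602*I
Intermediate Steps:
s(k) = -3 (s(k) = -4 + k/k = -4 + 1 = -3)
C(s(L(-2, -1))) - 404*(-452) = 5*√(-3) - 404*(-452) = 5*(I*√3) + 182608 = 5*I*√3 + 182608 = 182608 + 5*I*√3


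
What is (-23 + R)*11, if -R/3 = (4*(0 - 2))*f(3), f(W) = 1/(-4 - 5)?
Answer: -847/3 ≈ -282.33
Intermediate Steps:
f(W) = -1/9 (f(W) = 1/(-9) = -1/9)
R = -8/3 (R = -3*4*(0 - 2)*(-1)/9 = -3*4*(-2)*(-1)/9 = -(-24)*(-1)/9 = -3*8/9 = -8/3 ≈ -2.6667)
(-23 + R)*11 = (-23 - 8/3)*11 = -77/3*11 = -847/3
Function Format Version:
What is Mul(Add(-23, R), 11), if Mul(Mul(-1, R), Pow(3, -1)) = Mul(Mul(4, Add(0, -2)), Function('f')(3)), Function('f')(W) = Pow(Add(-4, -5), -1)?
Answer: Rational(-847, 3) ≈ -282.33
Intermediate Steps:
Function('f')(W) = Rational(-1, 9) (Function('f')(W) = Pow(-9, -1) = Rational(-1, 9))
R = Rational(-8, 3) (R = Mul(-3, Mul(Mul(4, Add(0, -2)), Rational(-1, 9))) = Mul(-3, Mul(Mul(4, -2), Rational(-1, 9))) = Mul(-3, Mul(-8, Rational(-1, 9))) = Mul(-3, Rational(8, 9)) = Rational(-8, 3) ≈ -2.6667)
Mul(Add(-23, R), 11) = Mul(Add(-23, Rational(-8, 3)), 11) = Mul(Rational(-77, 3), 11) = Rational(-847, 3)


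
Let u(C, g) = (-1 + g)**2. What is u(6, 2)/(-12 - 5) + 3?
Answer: 50/17 ≈ 2.9412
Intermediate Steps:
u(6, 2)/(-12 - 5) + 3 = (-1 + 2)**2/(-12 - 5) + 3 = 1**2/(-17) + 3 = 1*(-1/17) + 3 = -1/17 + 3 = 50/17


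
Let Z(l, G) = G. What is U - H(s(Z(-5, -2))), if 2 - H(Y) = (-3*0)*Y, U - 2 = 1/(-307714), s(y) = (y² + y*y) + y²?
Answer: -1/307714 ≈ -3.2498e-6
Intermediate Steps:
s(y) = 3*y² (s(y) = (y² + y²) + y² = 2*y² + y² = 3*y²)
U = 615427/307714 (U = 2 + 1/(-307714) = 2 - 1/307714 = 615427/307714 ≈ 2.0000)
H(Y) = 2 (H(Y) = 2 - (-3*0)*Y = 2 - 0*Y = 2 - 1*0 = 2 + 0 = 2)
U - H(s(Z(-5, -2))) = 615427/307714 - 1*2 = 615427/307714 - 2 = -1/307714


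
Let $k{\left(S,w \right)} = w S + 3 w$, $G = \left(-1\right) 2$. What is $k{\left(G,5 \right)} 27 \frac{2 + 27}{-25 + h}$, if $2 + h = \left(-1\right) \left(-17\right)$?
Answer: $- \frac{783}{2} \approx -391.5$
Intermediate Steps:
$G = -2$
$h = 15$ ($h = -2 - -17 = -2 + 17 = 15$)
$k{\left(S,w \right)} = 3 w + S w$ ($k{\left(S,w \right)} = S w + 3 w = 3 w + S w$)
$k{\left(G,5 \right)} 27 \frac{2 + 27}{-25 + h} = 5 \left(3 - 2\right) 27 \frac{2 + 27}{-25 + 15} = 5 \cdot 1 \cdot 27 \frac{29}{-10} = 5 \cdot 27 \cdot 29 \left(- \frac{1}{10}\right) = 5 \cdot 27 \left(- \frac{29}{10}\right) = 5 \left(- \frac{783}{10}\right) = - \frac{783}{2}$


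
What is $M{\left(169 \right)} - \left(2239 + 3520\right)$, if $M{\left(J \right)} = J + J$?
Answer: $-5421$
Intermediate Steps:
$M{\left(J \right)} = 2 J$
$M{\left(169 \right)} - \left(2239 + 3520\right) = 2 \cdot 169 - \left(2239 + 3520\right) = 338 - 5759 = -5421$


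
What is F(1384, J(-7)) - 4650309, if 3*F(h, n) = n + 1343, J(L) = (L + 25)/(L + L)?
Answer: -97647097/21 ≈ -4.6499e+6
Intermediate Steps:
J(L) = (25 + L)/(2*L) (J(L) = (25 + L)/((2*L)) = (25 + L)*(1/(2*L)) = (25 + L)/(2*L))
F(h, n) = 1343/3 + n/3 (F(h, n) = (n + 1343)/3 = (1343 + n)/3 = 1343/3 + n/3)
F(1384, J(-7)) - 4650309 = (1343/3 + ((½)*(25 - 7)/(-7))/3) - 4650309 = (1343/3 + ((½)*(-⅐)*18)/3) - 4650309 = (1343/3 + (⅓)*(-9/7)) - 4650309 = (1343/3 - 3/7) - 4650309 = 9392/21 - 4650309 = -97647097/21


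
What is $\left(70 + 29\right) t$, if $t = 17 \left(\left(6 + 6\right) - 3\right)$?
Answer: $15147$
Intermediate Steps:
$t = 153$ ($t = 17 \left(12 - 3\right) = 17 \cdot 9 = 153$)
$\left(70 + 29\right) t = \left(70 + 29\right) 153 = 99 \cdot 153 = 15147$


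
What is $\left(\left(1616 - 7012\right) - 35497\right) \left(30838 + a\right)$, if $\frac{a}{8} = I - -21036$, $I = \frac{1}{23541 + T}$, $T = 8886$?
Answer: $- \frac{88016168639110}{10809} \approx -8.1429 \cdot 10^{9}$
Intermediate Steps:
$I = \frac{1}{32427}$ ($I = \frac{1}{23541 + 8886} = \frac{1}{32427} \approx 3.0838 \cdot 10^{-5}$)
$a = \frac{5457074984}{32427}$ ($a = 8 \left(\frac{1}{32427} - -21036\right) = 8 \left(\frac{1}{32427} + 21036\right) = 8 \cdot \frac{682134373}{32427} = \frac{5457074984}{32427} \approx 1.6829 \cdot 10^{5}$)
$\left(\left(1616 - 7012\right) - 35497\right) \left(30838 + a\right) = \left(\left(1616 - 7012\right) - 35497\right) \left(30838 + \frac{5457074984}{32427}\right) = \left(-5396 - 35497\right) \frac{6457058810}{32427} = \left(-40893\right) \frac{6457058810}{32427} = - \frac{88016168639110}{10809}$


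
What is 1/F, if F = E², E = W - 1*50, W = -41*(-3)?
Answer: 1/5329 ≈ 0.00018765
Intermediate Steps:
W = 123
E = 73 (E = 123 - 1*50 = 123 - 50 = 73)
F = 5329 (F = 73² = 5329)
1/F = 1/5329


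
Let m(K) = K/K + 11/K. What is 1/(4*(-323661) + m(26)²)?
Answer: -676/875177975 ≈ -7.7241e-7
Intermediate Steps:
m(K) = 1 + 11/K
1/(4*(-323661) + m(26)²) = 1/(4*(-323661) + ((11 + 26)/26)²) = 1/(-1294644 + ((1/26)*37)²) = 1/(-1294644 + (37/26)²) = 1/(-1294644 + 1369/676) = 1/(-875177975/676) = -676/875177975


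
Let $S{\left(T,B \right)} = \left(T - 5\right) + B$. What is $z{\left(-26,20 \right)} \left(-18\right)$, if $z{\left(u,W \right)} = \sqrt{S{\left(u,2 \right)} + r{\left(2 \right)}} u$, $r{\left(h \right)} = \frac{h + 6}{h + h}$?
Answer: $1404 i \sqrt{3} \approx 2431.8 i$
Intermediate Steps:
$S{\left(T,B \right)} = -5 + B + T$ ($S{\left(T,B \right)} = \left(-5 + T\right) + B = -5 + B + T$)
$r{\left(h \right)} = \frac{6 + h}{2 h}$
$z{\left(u,W \right)} = u \sqrt{-1 + u}$ ($z{\left(u,W \right)} = \sqrt{\left(-5 + 2 + u\right) + \frac{6 + 2}{2 \cdot 2}} u = \sqrt{\left(-3 + u\right) + \frac{1}{2} \cdot \frac{1}{2} \cdot 8} u = \sqrt{\left(-3 + u\right) + 2} u = \sqrt{-1 + u} u = u \sqrt{-1 + u}$)
$z{\left(-26,20 \right)} \left(-18\right) = - 26 \sqrt{-1 - 26} \left(-18\right) = - 26 \sqrt{-27} \left(-18\right) = - 26 \cdot 3 i \sqrt{3} \left(-18\right) = - 78 i \sqrt{3} \left(-18\right) = 1404 i \sqrt{3}$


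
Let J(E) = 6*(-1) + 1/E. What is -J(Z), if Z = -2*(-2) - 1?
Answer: 17/3 ≈ 5.6667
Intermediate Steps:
Z = 3 (Z = 4 - 1 = 3)
J(E) = -6 + 1/E
-J(Z) = -(-6 + 1/3) = -(-6 + ⅓) = -1*(-17/3) = 17/3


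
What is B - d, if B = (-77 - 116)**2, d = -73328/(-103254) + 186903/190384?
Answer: 366102106673075/9828954768 ≈ 37247.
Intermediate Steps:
d = 16629480157/9828954768 (d = -73328*(-1/103254) + 186903*(1/190384) = 36664/51627 + 186903/190384 = 16629480157/9828954768 ≈ 1.6919)
B = 37249 (B = (-193)**2 = 37249)
B - d = 37249 - 1*16629480157/9828954768 = 37249 - 16629480157/9828954768 = 366102106673075/9828954768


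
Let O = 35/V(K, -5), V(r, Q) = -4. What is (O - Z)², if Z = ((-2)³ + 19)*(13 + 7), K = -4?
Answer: 837225/16 ≈ 52327.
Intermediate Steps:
O = -35/4 (O = 35/(-4) = 35*(-¼) = -35/4 ≈ -8.7500)
Z = 220 (Z = (-8 + 19)*20 = 11*20 = 220)
(O - Z)² = (-35/4 - 1*220)² = (-35/4 - 220)² = (-915/4)² = 837225/16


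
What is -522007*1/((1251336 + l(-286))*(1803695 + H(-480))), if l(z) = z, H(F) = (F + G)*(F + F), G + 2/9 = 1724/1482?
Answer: -386807187/2098412881172750 ≈ -1.8433e-7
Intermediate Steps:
G = 2092/2223 (G = -2/9 + 1724/1482 = -2/9 + 1724*(1/1482) = -2/9 + 862/741 = 2092/2223 ≈ 0.94107)
H(F) = 2*F*(2092/2223 + F) (H(F) = (F + 2092/2223)*(F + F) = (2092/2223 + F)*(2*F) = 2*F*(2092/2223 + F))
-522007*1/((1251336 + l(-286))*(1803695 + H(-480))) = -522007*1/((1251336 - 286)*(1803695 + (2/2223)*(-480)*(2092 + 2223*(-480)))) = -522007*1/(1251050*(1803695 + (2/2223)*(-480)*(2092 - 1067040))) = -522007*1/(1251050*(1803695 + (2/2223)*(-480)*(-1064948))) = -522007*1/(1251050*(1803695 + 340783360/741)) = -522007/((1677321355/741)*1251050) = -522007/2098412881172750/741 = -522007*741/2098412881172750 = -386807187/2098412881172750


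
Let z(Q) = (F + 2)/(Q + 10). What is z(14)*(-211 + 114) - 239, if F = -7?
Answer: -5251/24 ≈ -218.79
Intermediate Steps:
z(Q) = -5/(10 + Q) (z(Q) = (-7 + 2)/(Q + 10) = -5/(10 + Q))
z(14)*(-211 + 114) - 239 = (-5/(10 + 14))*(-211 + 114) - 239 = -5/24*(-97) - 239 = 485/24 - 239 = -5251/24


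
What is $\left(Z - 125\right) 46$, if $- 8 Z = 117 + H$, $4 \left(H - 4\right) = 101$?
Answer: $- \frac{105455}{16} \approx -6590.9$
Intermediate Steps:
$H = \frac{117}{4}$ ($H = 4 + \frac{1}{4} \cdot 101 = 4 + \frac{101}{4} = \frac{117}{4} \approx 29.25$)
$Z = - \frac{585}{32}$ ($Z = - \frac{117 + \frac{117}{4}}{8} = \left(- \frac{1}{8}\right) \frac{585}{4} = - \frac{585}{32} \approx -18.281$)
$\left(Z - 125\right) 46 = \left(- \frac{585}{32} - 125\right) 46 = \left(- \frac{4585}{32}\right) 46 = - \frac{105455}{16}$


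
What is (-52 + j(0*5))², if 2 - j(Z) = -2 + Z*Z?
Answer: 2304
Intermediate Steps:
j(Z) = 4 - Z² (j(Z) = 2 - (-2 + Z*Z) = 2 - (-2 + Z²) = 2 + (2 - Z²) = 4 - Z²)
(-52 + j(0*5))² = (-52 + (4 - (0*5)²))² = (-52 + (4 - 1*0²))² = (-52 + (4 - 1*0))² = (-52 + (4 + 0))² = (-52 + 4)² = (-48)² = 2304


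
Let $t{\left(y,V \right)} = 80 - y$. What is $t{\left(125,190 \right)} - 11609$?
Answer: $-11654$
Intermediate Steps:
$t{\left(125,190 \right)} - 11609 = \left(80 - 125\right) - 11609 = -45 - 11609 = -11654$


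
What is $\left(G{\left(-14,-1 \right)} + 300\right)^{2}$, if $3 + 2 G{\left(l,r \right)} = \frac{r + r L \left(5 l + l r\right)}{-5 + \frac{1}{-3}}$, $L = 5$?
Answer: $\frac{75951225}{1024} \approx 74171.0$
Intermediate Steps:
$G{\left(l,r \right)} = - \frac{3}{2} - \frac{3 r}{32} - \frac{15 r \left(5 l + l r\right)}{32}$ ($G{\left(l,r \right)} = - \frac{3}{2} + \frac{\left(r + r 5 \left(5 l + l r\right)\right) \frac{1}{-5 + \frac{1}{-3}}}{2} = - \frac{3}{2} + \frac{\left(r + 5 r \left(5 l + l r\right)\right) \frac{1}{-5 - \frac{1}{3}}}{2} = - \frac{3}{2} + \frac{\left(r + 5 r \left(5 l + l r\right)\right) \frac{1}{- \frac{16}{3}}}{2} = - \frac{3}{2} + \frac{\left(r + 5 r \left(5 l + l r\right)\right) \left(- \frac{3}{16}\right)}{2} = - \frac{3}{2} + \frac{- \frac{3 r}{16} - \frac{15 r \left(5 l + l r\right)}{16}}{2} = - \frac{3}{2} - \left(\frac{3 r}{32} + \frac{15 r \left(5 l + l r\right)}{32}\right) = - \frac{3}{2} - \frac{3 r}{32} - \frac{15 r \left(5 l + l r\right)}{32}$)
$\left(G{\left(-14,-1 \right)} + 300\right)^{2} = \left(\left(- \frac{3}{2} - - \frac{3}{32} - \left(- \frac{525}{16}\right) \left(-1\right) - - \frac{105 \left(-1\right)^{2}}{16}\right) + 300\right)^{2} = \left(\left(- \frac{3}{2} + \frac{3}{32} - \frac{525}{16} - \left(- \frac{105}{16}\right) 1\right) + 300\right)^{2} = \left(\left(- \frac{3}{2} + \frac{3}{32} - \frac{525}{16} + \frac{105}{16}\right) + 300\right)^{2} = \left(- \frac{885}{32} + 300\right)^{2} = \left(\frac{8715}{32}\right)^{2} = \frac{75951225}{1024}$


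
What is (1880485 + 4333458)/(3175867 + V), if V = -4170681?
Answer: -6213943/994814 ≈ -6.2463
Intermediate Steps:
(1880485 + 4333458)/(3175867 + V) = (1880485 + 4333458)/(3175867 - 4170681) = 6213943/(-994814) = 6213943*(-1/994814) = -6213943/994814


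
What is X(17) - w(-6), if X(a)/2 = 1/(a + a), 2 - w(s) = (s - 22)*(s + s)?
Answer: 5679/17 ≈ 334.06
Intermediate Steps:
w(s) = 2 - 2*s*(-22 + s) (w(s) = 2 - (s - 22)*(s + s) = 2 - (-22 + s)*2*s = 2 - 2*s*(-22 + s))
X(a) = 1/a (X(a) = 2/(a + a) = 2/((2*a)) = 2*(1/(2*a)) = 1/a)
X(17) - w(-6) = 1/17 - (2 - 2*(-6)² + 44*(-6)) = 1/17 - (2 - 2*36 - 264) = 1/17 - (2 - 72 - 264) = 1/17 - 1*(-334) = 1/17 + 334 = 5679/17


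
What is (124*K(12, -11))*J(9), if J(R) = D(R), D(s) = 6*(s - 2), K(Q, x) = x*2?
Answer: -114576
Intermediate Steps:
K(Q, x) = 2*x
D(s) = -12 + 6*s (D(s) = 6*(-2 + s) = -12 + 6*s)
J(R) = -12 + 6*R
(124*K(12, -11))*J(9) = (124*(2*(-11)))*(-12 + 6*9) = (124*(-22))*(-12 + 54) = -2728*42 = -114576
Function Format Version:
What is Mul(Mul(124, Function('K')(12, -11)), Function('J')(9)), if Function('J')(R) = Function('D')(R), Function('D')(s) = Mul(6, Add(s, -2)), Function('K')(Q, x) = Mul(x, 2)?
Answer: -114576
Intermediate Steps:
Function('K')(Q, x) = Mul(2, x)
Function('D')(s) = Add(-12, Mul(6, s)) (Function('D')(s) = Mul(6, Add(-2, s)) = Add(-12, Mul(6, s)))
Function('J')(R) = Add(-12, Mul(6, R))
Mul(Mul(124, Function('K')(12, -11)), Function('J')(9)) = Mul(Mul(124, Mul(2, -11)), Add(-12, Mul(6, 9))) = Mul(Mul(124, -22), Add(-12, 54)) = Mul(-2728, 42) = -114576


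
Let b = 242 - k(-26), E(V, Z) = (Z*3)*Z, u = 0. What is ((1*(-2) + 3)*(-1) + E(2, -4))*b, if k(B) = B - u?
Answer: 12596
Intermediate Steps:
k(B) = B (k(B) = B - 1*0 = B + 0 = B)
E(V, Z) = 3*Z² (E(V, Z) = (3*Z)*Z = 3*Z²)
b = 268 (b = 242 - 1*(-26) = 242 + 26 = 268)
((1*(-2) + 3)*(-1) + E(2, -4))*b = ((1*(-2) + 3)*(-1) + 3*(-4)²)*268 = ((-2 + 3)*(-1) + 3*16)*268 = (1*(-1) + 48)*268 = (-1 + 48)*268 = 47*268 = 12596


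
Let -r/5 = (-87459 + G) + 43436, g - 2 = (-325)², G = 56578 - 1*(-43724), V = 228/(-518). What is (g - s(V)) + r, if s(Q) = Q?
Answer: -45523798/259 ≈ -1.7577e+5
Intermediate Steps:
V = -114/259 (V = 228*(-1/518) = -114/259 ≈ -0.44015)
G = 100302 (G = 56578 + 43724 = 100302)
g = 105627 (g = 2 + (-325)² = 2 + 105625 = 105627)
r = -281395 (r = -5*((-87459 + 100302) + 43436) = -5*(12843 + 43436) = -5*56279 = -281395)
(g - s(V)) + r = (105627 - 1*(-114/259)) - 281395 = (105627 + 114/259) - 281395 = 27357507/259 - 281395 = -45523798/259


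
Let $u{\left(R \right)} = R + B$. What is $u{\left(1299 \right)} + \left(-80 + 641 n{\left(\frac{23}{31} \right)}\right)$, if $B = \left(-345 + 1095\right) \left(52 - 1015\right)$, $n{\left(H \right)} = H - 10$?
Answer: $- \frac{22535928}{31} \approx -7.2697 \cdot 10^{5}$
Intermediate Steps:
$n{\left(H \right)} = -10 + H$
$B = -722250$ ($B = 750 \left(-963\right) = -722250$)
$u{\left(R \right)} = -722250 + R$ ($u{\left(R \right)} = R - 722250 = -722250 + R$)
$u{\left(1299 \right)} + \left(-80 + 641 n{\left(\frac{23}{31} \right)}\right) = \left(-722250 + 1299\right) + \left(-80 + 641 \left(-10 + \frac{23}{31}\right)\right) = -720951 + \left(-80 + 641 \left(-10 + 23 \cdot \frac{1}{31}\right)\right) = -720951 + \left(-80 + 641 \left(-10 + \frac{23}{31}\right)\right) = -720951 + \left(-80 + 641 \left(- \frac{287}{31}\right)\right) = -720951 - \frac{186447}{31} = - \frac{22535928}{31}$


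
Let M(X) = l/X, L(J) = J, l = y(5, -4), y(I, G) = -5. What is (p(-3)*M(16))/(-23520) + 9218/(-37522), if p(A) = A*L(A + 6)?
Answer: -115686875/470675968 ≈ -0.24579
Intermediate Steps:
l = -5
M(X) = -5/X
p(A) = A*(6 + A) (p(A) = A*(A + 6) = A*(6 + A))
(p(-3)*M(16))/(-23520) + 9218/(-37522) = ((-3*(6 - 3))*(-5/16))/(-23520) + 9218/(-37522) = ((-3*3)*(-5*1/16))*(-1/23520) + 9218*(-1/37522) = -9*(-5/16)*(-1/23520) - 4609/18761 = (45/16)*(-1/23520) - 4609/18761 = -3/25088 - 4609/18761 = -115686875/470675968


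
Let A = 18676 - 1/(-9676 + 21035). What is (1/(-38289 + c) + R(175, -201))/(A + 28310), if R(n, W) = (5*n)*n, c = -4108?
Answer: 73743089448016/22627871313281 ≈ 3.2589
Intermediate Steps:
R(n, W) = 5*n²
A = 212140683/11359 (A = 18676 - 1/11359 = 212140683/11359 ≈ 18676.)
(1/(-38289 + c) + R(175, -201))/(A + 28310) = (1/(-38289 - 4108) + 5*175²)/(212140683/11359 + 28310) = (1/(-42397) + 5*30625)/(533713973/11359) = (-1/42397 + 153125)*(11359/533713973) = (6492040624/42397)*(11359/533713973) = 73743089448016/22627871313281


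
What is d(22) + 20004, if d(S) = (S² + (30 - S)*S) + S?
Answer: 20686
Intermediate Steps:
d(S) = S + S² + S*(30 - S) (d(S) = (S² + S*(30 - S)) + S = S + S² + S*(30 - S))
d(22) + 20004 = 31*22 + 20004 = 682 + 20004 = 20686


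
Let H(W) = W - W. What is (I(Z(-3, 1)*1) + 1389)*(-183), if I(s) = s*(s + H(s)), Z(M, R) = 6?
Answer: -260775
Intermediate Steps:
H(W) = 0
I(s) = s**2 (I(s) = s*(s + 0) = s*s = s**2)
(I(Z(-3, 1)*1) + 1389)*(-183) = ((6*1)**2 + 1389)*(-183) = (6**2 + 1389)*(-183) = (36 + 1389)*(-183) = 1425*(-183) = -260775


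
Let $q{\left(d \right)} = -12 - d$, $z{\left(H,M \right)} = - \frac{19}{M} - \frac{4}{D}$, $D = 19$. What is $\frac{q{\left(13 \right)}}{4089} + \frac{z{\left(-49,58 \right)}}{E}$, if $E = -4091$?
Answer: $- \frac{3802837}{635667762} \approx -0.0059824$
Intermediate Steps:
$z{\left(H,M \right)} = - \frac{4}{19} - \frac{19}{M}$ ($z{\left(H,M \right)} = - \frac{19}{M} - \frac{4}{19} = - \frac{4}{19} - \frac{19}{M}$)
$\frac{q{\left(13 \right)}}{4089} + \frac{z{\left(-49,58 \right)}}{E} = \frac{-12 - 13}{4089} + \frac{- \frac{4}{19} - \frac{19}{58}}{-4091} = \left(-12 - 13\right) \frac{1}{4089} + \left(- \frac{4}{19} - \frac{19}{58}\right) \left(- \frac{1}{4091}\right) = \left(-25\right) \frac{1}{4089} + \left(- \frac{4}{19} - \frac{19}{58}\right) \left(- \frac{1}{4091}\right) = - \frac{25}{4089} - - \frac{593}{4508282} = - \frac{25}{4089} + \frac{593}{4508282} = - \frac{3802837}{635667762}$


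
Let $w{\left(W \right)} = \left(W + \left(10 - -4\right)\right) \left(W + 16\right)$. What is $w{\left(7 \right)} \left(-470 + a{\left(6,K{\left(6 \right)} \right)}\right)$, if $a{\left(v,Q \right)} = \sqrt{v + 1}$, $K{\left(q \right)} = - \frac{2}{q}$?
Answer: $-227010 + 483 \sqrt{7} \approx -2.2573 \cdot 10^{5}$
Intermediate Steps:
$w{\left(W \right)} = \left(14 + W\right) \left(16 + W\right)$ ($w{\left(W \right)} = \left(W + \left(10 + 4\right)\right) \left(16 + W\right) = \left(W + 14\right) \left(16 + W\right) = \left(14 + W\right) \left(16 + W\right)$)
$a{\left(v,Q \right)} = \sqrt{1 + v}$
$w{\left(7 \right)} \left(-470 + a{\left(6,K{\left(6 \right)} \right)}\right) = \left(224 + 7^{2} + 30 \cdot 7\right) \left(-470 + \sqrt{1 + 6}\right) = \left(224 + 49 + 210\right) \left(-470 + \sqrt{7}\right) = 483 \left(-470 + \sqrt{7}\right) = -227010 + 483 \sqrt{7}$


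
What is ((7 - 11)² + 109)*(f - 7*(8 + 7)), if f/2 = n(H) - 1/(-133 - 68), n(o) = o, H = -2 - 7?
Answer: -3090125/201 ≈ -15374.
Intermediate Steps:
H = -9
f = -3616/201 (f = 2*(-9 - 1/(-133 - 68)) = 2*(-9 - 1/(-201)) = 2*(-9 - 1*(-1/201)) = 2*(-9 + 1/201) = 2*(-1808/201) = -3616/201 ≈ -17.990)
((7 - 11)² + 109)*(f - 7*(8 + 7)) = ((7 - 11)² + 109)*(-3616/201 - 7*(8 + 7)) = ((-4)² + 109)*(-3616/201 - 7*15) = (16 + 109)*(-3616/201 - 105) = 125*(-24721/201) = -3090125/201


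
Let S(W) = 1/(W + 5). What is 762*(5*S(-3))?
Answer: 1905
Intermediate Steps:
S(W) = 1/(5 + W)
762*(5*S(-3)) = 762*(5/(5 - 3)) = 762*(5/2) = 1905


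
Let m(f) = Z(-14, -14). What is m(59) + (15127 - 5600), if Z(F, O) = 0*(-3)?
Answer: 9527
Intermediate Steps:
Z(F, O) = 0
m(f) = 0
m(59) + (15127 - 5600) = 0 + (15127 - 5600) = 0 + 9527 = 9527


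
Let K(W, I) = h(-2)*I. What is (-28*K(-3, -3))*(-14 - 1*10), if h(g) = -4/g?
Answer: -4032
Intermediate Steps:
K(W, I) = 2*I (K(W, I) = (-4/(-2))*I = (-4*(-½))*I = 2*I)
(-28*K(-3, -3))*(-14 - 1*10) = (-56*(-3))*(-14 - 1*10) = (-28*(-6))*(-14 - 10) = 168*(-24) = -4032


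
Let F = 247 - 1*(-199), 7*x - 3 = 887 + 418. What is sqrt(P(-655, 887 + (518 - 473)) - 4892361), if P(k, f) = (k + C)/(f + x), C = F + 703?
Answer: I*sqrt(18756155784113)/1958 ≈ 2211.9*I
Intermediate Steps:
x = 1308/7 (x = 3/7 + (887 + 418)/7 = 3/7 + (1/7)*1305 = 3/7 + 1305/7 = 1308/7 ≈ 186.86)
F = 446 (F = 247 + 199 = 446)
C = 1149 (C = 446 + 703 = 1149)
P(k, f) = (1149 + k)/(1308/7 + f) (P(k, f) = (k + 1149)/(f + 1308/7) = (1149 + k)/(1308/7 + f))
sqrt(P(-655, 887 + (518 - 473)) - 4892361) = sqrt(7*(1149 - 655)/(1308 + 7*(887 + (518 - 473))) - 4892361) = sqrt(7*494/(1308 + 7*(887 + 45)) - 4892361) = sqrt(7*494/(1308 + 7*932) - 4892361) = sqrt(7*494/(1308 + 6524) - 4892361) = sqrt(7*494/7832 - 4892361) = sqrt(7*(1/7832)*494 - 4892361) = sqrt(1729/3916 - 4892361) = sqrt(-19158483947/3916) = I*sqrt(18756155784113)/1958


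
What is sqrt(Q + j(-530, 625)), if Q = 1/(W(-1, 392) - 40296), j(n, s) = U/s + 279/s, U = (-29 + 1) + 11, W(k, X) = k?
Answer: 3*sqrt(47269227237)/1007425 ≈ 0.64744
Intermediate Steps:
U = -17 (U = -28 + 11 = -17)
j(n, s) = 262/s (j(n, s) = -17/s + 279/s = 262/s)
Q = -1/40297 (Q = 1/(-1 - 40296) = 1/(-40297) = -1/40297 ≈ -2.4816e-5)
sqrt(Q + j(-530, 625)) = sqrt(-1/40297 + 262/625) = sqrt(10557189/25185625) = 3*sqrt(47269227237)/1007425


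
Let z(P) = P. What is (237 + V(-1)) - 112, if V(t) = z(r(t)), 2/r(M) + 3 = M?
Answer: 249/2 ≈ 124.50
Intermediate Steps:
r(M) = 2/(-3 + M)
V(t) = 2/(-3 + t)
(237 + V(-1)) - 112 = (237 + 2/(-3 - 1)) - 112 = (237 + 2/(-4)) - 112 = (237 + 2*(-¼)) - 112 = (237 - ½) - 112 = 473/2 - 112 = 249/2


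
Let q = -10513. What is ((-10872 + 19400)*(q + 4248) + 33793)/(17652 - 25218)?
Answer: 53394127/7566 ≈ 7057.1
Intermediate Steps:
((-10872 + 19400)*(q + 4248) + 33793)/(17652 - 25218) = ((-10872 + 19400)*(-10513 + 4248) + 33793)/(17652 - 25218) = (8528*(-6265) + 33793)/(-7566) = (-53427920 + 33793)*(-1/7566) = -53394127*(-1/7566) = 53394127/7566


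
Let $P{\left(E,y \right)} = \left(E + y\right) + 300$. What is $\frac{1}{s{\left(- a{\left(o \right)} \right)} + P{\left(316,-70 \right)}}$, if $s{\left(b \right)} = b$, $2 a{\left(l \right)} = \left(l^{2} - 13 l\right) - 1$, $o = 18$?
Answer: $\frac{2}{1003} \approx 0.001994$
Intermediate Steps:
$P{\left(E,y \right)} = 300 + E + y$
$a{\left(l \right)} = - \frac{1}{2} + \frac{l^{2}}{2} - \frac{13 l}{2}$ ($a{\left(l \right)} = \frac{\left(l^{2} - 13 l\right) - 1}{2} = \frac{-1 + l^{2} - 13 l}{2} = - \frac{1}{2} + \frac{l^{2}}{2} - \frac{13 l}{2}$)
$\frac{1}{s{\left(- a{\left(o \right)} \right)} + P{\left(316,-70 \right)}} = \frac{1}{- (- \frac{1}{2} + \frac{18^{2}}{2} - 117) + \left(300 + 316 - 70\right)} = \frac{1}{- (- \frac{1}{2} + \frac{1}{2} \cdot 324 - 117) + 546} = \frac{1}{- (- \frac{1}{2} + 162 - 117) + 546} = \frac{1}{\left(-1\right) \frac{89}{2} + 546} = \frac{1}{- \frac{89}{2} + 546} = \frac{1}{\frac{1003}{2}} = \frac{2}{1003}$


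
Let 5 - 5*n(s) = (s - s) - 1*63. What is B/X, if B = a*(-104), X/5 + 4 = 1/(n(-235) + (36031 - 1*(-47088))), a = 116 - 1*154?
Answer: -1642700176/8313235 ≈ -197.60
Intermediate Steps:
n(s) = 68/5 (n(s) = 1 - ((s - s) - 1*63)/5 = 1 - (0 - 63)/5 = 1 - 1/5*(-63) = 1 + 63/5 = 68/5)
a = -38 (a = 116 - 154 = -38)
X = -8313235/415663 (X = -20 + 5/(68/5 + (36031 - 1*(-47088))) = -20 + 5/(68/5 + (36031 + 47088)) = -20 + 5/(68/5 + 83119) = -20 + 5/(415663/5) = -20 + 5*(5/415663) = -20 + 25/415663 = -8313235/415663 ≈ -20.000)
B = 3952 (B = -38*(-104) = 3952)
B/X = 3952/(-8313235/415663) = 3952*(-415663/8313235) = -1642700176/8313235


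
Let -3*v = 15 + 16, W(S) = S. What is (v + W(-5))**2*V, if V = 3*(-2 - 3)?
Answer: -10580/3 ≈ -3526.7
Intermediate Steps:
v = -31/3 (v = -(15 + 16)/3 = -1/3*31 = -31/3 ≈ -10.333)
V = -15 (V = 3*(-5) = -15)
(v + W(-5))**2*V = (-31/3 - 5)**2*(-15) = (-46/3)**2*(-15) = (2116/9)*(-15) = -10580/3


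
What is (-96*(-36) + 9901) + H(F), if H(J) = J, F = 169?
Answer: 13526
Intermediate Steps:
(-96*(-36) + 9901) + H(F) = (-96*(-36) + 9901) + 169 = (3456 + 9901) + 169 = 13357 + 169 = 13526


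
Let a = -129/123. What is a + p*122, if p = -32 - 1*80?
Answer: -560267/41 ≈ -13665.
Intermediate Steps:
p = -112 (p = -32 - 80 = -112)
a = -43/41 (a = -129*1/123 = -43/41 ≈ -1.0488)
a + p*122 = -43/41 - 112*122 = -43/41 - 13664 = -560267/41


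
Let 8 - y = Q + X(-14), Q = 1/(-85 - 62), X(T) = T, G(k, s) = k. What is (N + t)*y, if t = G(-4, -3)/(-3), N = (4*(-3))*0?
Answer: 12940/441 ≈ 29.342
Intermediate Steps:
N = 0 (N = -12*0 = 0)
Q = -1/147 (Q = 1/(-147) = -1/147 ≈ -0.0068027)
t = 4/3 (t = -4/(-3) = -4*(-⅓) = 4/3 ≈ 1.3333)
y = 3235/147 (y = 8 - (-1/147 - 14) = 8 - 1*(-2059/147) = 8 + 2059/147 = 3235/147 ≈ 22.007)
(N + t)*y = (0 + 4/3)*(3235/147) = (4/3)*(3235/147) = 12940/441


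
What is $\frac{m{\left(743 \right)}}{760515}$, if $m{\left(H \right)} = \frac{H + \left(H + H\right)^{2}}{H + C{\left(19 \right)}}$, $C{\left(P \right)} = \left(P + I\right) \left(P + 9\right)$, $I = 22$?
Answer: $\frac{736313}{479377955} \approx 0.001536$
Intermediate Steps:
$C{\left(P \right)} = \left(9 + P\right) \left(22 + P\right)$ ($C{\left(P \right)} = \left(P + 22\right) \left(P + 9\right) = \left(22 + P\right) \left(9 + P\right) = \left(9 + P\right) \left(22 + P\right)$)
$m{\left(H \right)} = \frac{H + 4 H^{2}}{1148 + H}$ ($m{\left(H \right)} = \frac{H + \left(H + H\right)^{2}}{H + \left(198 + 19^{2} + 31 \cdot 19\right)} = \frac{H + \left(2 H\right)^{2}}{H + \left(198 + 361 + 589\right)} = \frac{H + 4 H^{2}}{H + 1148} = \frac{H + 4 H^{2}}{1148 + H}$)
$\frac{m{\left(743 \right)}}{760515} = \frac{743 \frac{1}{1148 + 743} \left(1 + 4 \cdot 743\right)}{760515} = \frac{743 \left(1 + 2972\right)}{1891} \cdot \frac{1}{760515} = 743 \cdot \frac{1}{1891} \cdot 2973 \cdot \frac{1}{760515} = \frac{2208939}{1891} \cdot \frac{1}{760515} = \frac{736313}{479377955}$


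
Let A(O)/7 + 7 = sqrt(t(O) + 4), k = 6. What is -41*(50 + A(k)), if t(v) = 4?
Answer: -41 - 574*sqrt(2) ≈ -852.76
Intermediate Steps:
A(O) = -49 + 14*sqrt(2) (A(O) = -49 + 7*sqrt(4 + 4) = -49 + 7*sqrt(8) = -49 + 7*(2*sqrt(2)) = -49 + 14*sqrt(2))
-41*(50 + A(k)) = -41*(50 + (-49 + 14*sqrt(2))) = -41*(1 + 14*sqrt(2)) = -41 - 574*sqrt(2)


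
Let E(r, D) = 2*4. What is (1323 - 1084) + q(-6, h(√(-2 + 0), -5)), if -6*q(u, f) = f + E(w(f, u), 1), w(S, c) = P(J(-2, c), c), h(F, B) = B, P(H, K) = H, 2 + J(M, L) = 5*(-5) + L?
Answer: 477/2 ≈ 238.50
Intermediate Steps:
J(M, L) = -27 + L (J(M, L) = -2 + (5*(-5) + L) = -2 + (-25 + L) = -27 + L)
w(S, c) = -27 + c
E(r, D) = 8
q(u, f) = -4/3 - f/6 (q(u, f) = -(f + 8)/6 = -(8 + f)/6 = -4/3 - f/6)
(1323 - 1084) + q(-6, h(√(-2 + 0), -5)) = (1323 - 1084) + (-4/3 - ⅙*(-5)) = 239 + (-4/3 + ⅚) = 239 - ½ = 477/2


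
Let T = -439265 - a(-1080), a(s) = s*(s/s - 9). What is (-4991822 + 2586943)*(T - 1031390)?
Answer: 3557525480305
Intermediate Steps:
a(s) = -8*s (a(s) = s*(1 - 9) = s*(-8) = -8*s)
T = -447905 (T = -439265 - (-8)*(-1080) = -439265 - 1*8640 = -439265 - 8640 = -447905)
(-4991822 + 2586943)*(T - 1031390) = (-4991822 + 2586943)*(-447905 - 1031390) = -2404879*(-1479295) = 3557525480305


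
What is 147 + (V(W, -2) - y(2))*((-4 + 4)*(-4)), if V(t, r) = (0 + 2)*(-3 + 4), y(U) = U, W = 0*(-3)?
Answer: 147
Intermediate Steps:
W = 0
V(t, r) = 2 (V(t, r) = 2*1 = 2)
147 + (V(W, -2) - y(2))*((-4 + 4)*(-4)) = 147 + (2 - 1*2)*((-4 + 4)*(-4)) = 147 + (2 - 2)*(0*(-4)) = 147 + 0*0 = 147 + 0 = 147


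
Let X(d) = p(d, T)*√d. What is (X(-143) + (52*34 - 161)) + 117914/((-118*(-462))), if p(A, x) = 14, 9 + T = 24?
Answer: 43862563/27258 + 14*I*√143 ≈ 1609.2 + 167.42*I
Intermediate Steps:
T = 15 (T = -9 + 24 = 15)
X(d) = 14*√d
(X(-143) + (52*34 - 161)) + 117914/((-118*(-462))) = (14*√(-143) + (52*34 - 161)) + 117914/((-118*(-462))) = (14*(I*√143) + (1768 - 161)) + 117914/54516 = (14*I*√143 + 1607) + 117914*(1/54516) = (1607 + 14*I*√143) + 58957/27258 = 43862563/27258 + 14*I*√143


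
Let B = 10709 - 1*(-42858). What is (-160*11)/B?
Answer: -1760/53567 ≈ -0.032856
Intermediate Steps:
B = 53567 (B = 10709 + 42858 = 53567)
(-160*11)/B = -160*11/53567 = -1760*1/53567 = -1760/53567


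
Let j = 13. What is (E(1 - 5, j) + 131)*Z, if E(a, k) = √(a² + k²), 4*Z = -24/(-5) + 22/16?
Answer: 32357/160 + 247*√185/160 ≈ 223.23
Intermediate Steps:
Z = 247/160 (Z = (-24/(-5) + 22/16)/4 = (-24*(-⅕) + 22*(1/16))/4 = (24/5 + 11/8)/4 = (¼)*(247/40) = 247/160 ≈ 1.5438)
(E(1 - 5, j) + 131)*Z = (√((1 - 5)² + 13²) + 131)*(247/160) = (√((-4)² + 169) + 131)*(247/160) = (√(16 + 169) + 131)*(247/160) = (√185 + 131)*(247/160) = (131 + √185)*(247/160) = 32357/160 + 247*√185/160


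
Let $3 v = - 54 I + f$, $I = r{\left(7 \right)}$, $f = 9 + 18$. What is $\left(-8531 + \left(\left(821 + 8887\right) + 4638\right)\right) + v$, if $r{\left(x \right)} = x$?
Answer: $5698$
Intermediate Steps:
$f = 27$
$I = 7$
$v = -117$ ($v = \frac{\left(-54\right) 7 + 27}{3} = \frac{-378 + 27}{3} = \frac{1}{3} \left(-351\right) = -117$)
$\left(-8531 + \left(\left(821 + 8887\right) + 4638\right)\right) + v = \left(-8531 + \left(\left(821 + 8887\right) + 4638\right)\right) - 117 = \left(-8531 + \left(9708 + 4638\right)\right) - 117 = \left(-8531 + 14346\right) - 117 = 5815 - 117 = 5698$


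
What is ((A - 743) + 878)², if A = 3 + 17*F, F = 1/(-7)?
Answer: 900601/49 ≈ 18380.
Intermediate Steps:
F = -⅐ ≈ -0.14286
A = 4/7 (A = 3 + 17*(-⅐) = 3 - 17/7 = 4/7 ≈ 0.57143)
((A - 743) + 878)² = ((4/7 - 743) + 878)² = (-5197/7 + 878)² = (949/7)² = 900601/49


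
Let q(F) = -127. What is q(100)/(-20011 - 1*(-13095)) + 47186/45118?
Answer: 166034181/156018044 ≈ 1.0642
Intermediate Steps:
q(100)/(-20011 - 1*(-13095)) + 47186/45118 = -127/(-20011 - 1*(-13095)) + 47186/45118 = -127/(-20011 + 13095) + 47186*(1/45118) = -127/(-6916) + 23593/22559 = -127*(-1/6916) + 23593/22559 = 127/6916 + 23593/22559 = 166034181/156018044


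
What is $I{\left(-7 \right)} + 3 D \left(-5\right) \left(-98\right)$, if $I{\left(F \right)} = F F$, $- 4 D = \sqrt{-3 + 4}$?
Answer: $- \frac{637}{2} \approx -318.5$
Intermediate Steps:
$D = - \frac{1}{4}$ ($D = - \frac{\sqrt{-3 + 4}}{4} = - \frac{\sqrt{1}}{4} = \left(- \frac{1}{4}\right) 1 = - \frac{1}{4} \approx -0.25$)
$I{\left(F \right)} = F^{2}$
$I{\left(-7 \right)} + 3 D \left(-5\right) \left(-98\right) = \left(-7\right)^{2} + 3 \left(- \frac{1}{4}\right) \left(-5\right) \left(-98\right) = 49 + \left(- \frac{3}{4}\right) \left(-5\right) \left(-98\right) = 49 + \frac{15}{4} \left(-98\right) = 49 - \frac{735}{2} = - \frac{637}{2}$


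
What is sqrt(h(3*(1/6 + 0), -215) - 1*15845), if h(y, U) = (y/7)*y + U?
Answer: I*sqrt(3147753)/14 ≈ 126.73*I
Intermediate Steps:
h(y, U) = U + y**2/7 (h(y, U) = (y*(1/7))*y + U = (y/7)*y + U = y**2/7 + U = U + y**2/7)
sqrt(h(3*(1/6 + 0), -215) - 1*15845) = sqrt((-215 + (3*(1/6 + 0))**2/7) - 1*15845) = sqrt((-215 + (3*(1/6 + 0))**2/7) - 15845) = sqrt((-215 + (3*(1/6))**2/7) - 15845) = sqrt((-215 + (1/2)**2/7) - 15845) = sqrt((-215 + (1/7)*(1/4)) - 15845) = sqrt((-215 + 1/28) - 15845) = sqrt(-6019/28 - 15845) = sqrt(-449679/28) = I*sqrt(3147753)/14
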